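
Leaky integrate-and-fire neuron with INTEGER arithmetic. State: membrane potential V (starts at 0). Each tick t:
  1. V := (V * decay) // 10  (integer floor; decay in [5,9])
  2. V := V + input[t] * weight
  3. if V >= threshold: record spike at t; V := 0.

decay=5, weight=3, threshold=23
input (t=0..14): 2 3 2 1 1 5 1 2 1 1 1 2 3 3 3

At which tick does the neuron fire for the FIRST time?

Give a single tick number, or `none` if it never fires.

t=0: input=2 -> V=6
t=1: input=3 -> V=12
t=2: input=2 -> V=12
t=3: input=1 -> V=9
t=4: input=1 -> V=7
t=5: input=5 -> V=18
t=6: input=1 -> V=12
t=7: input=2 -> V=12
t=8: input=1 -> V=9
t=9: input=1 -> V=7
t=10: input=1 -> V=6
t=11: input=2 -> V=9
t=12: input=3 -> V=13
t=13: input=3 -> V=15
t=14: input=3 -> V=16

Answer: none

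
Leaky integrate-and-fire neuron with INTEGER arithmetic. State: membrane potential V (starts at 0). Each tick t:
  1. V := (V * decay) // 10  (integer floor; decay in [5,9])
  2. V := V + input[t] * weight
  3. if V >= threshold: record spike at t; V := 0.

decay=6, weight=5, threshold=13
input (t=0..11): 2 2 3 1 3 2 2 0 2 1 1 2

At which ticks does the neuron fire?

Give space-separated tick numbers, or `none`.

t=0: input=2 -> V=10
t=1: input=2 -> V=0 FIRE
t=2: input=3 -> V=0 FIRE
t=3: input=1 -> V=5
t=4: input=3 -> V=0 FIRE
t=5: input=2 -> V=10
t=6: input=2 -> V=0 FIRE
t=7: input=0 -> V=0
t=8: input=2 -> V=10
t=9: input=1 -> V=11
t=10: input=1 -> V=11
t=11: input=2 -> V=0 FIRE

Answer: 1 2 4 6 11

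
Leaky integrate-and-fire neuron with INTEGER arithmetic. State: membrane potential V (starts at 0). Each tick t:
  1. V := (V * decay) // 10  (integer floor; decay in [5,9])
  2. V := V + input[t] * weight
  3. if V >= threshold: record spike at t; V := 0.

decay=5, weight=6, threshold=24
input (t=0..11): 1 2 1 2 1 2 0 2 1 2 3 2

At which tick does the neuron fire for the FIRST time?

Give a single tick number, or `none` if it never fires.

Answer: 10

Derivation:
t=0: input=1 -> V=6
t=1: input=2 -> V=15
t=2: input=1 -> V=13
t=3: input=2 -> V=18
t=4: input=1 -> V=15
t=5: input=2 -> V=19
t=6: input=0 -> V=9
t=7: input=2 -> V=16
t=8: input=1 -> V=14
t=9: input=2 -> V=19
t=10: input=3 -> V=0 FIRE
t=11: input=2 -> V=12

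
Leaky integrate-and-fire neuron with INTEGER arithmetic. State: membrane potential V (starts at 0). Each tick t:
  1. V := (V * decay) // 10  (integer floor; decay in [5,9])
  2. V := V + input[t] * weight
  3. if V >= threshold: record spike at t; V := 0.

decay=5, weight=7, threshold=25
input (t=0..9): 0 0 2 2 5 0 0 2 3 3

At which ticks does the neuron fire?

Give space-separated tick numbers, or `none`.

Answer: 4 8

Derivation:
t=0: input=0 -> V=0
t=1: input=0 -> V=0
t=2: input=2 -> V=14
t=3: input=2 -> V=21
t=4: input=5 -> V=0 FIRE
t=5: input=0 -> V=0
t=6: input=0 -> V=0
t=7: input=2 -> V=14
t=8: input=3 -> V=0 FIRE
t=9: input=3 -> V=21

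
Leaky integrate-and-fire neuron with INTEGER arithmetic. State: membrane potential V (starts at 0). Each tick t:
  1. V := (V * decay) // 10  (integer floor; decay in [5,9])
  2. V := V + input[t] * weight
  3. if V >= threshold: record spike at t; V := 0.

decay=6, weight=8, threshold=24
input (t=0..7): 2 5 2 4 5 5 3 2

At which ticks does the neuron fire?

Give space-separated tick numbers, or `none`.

Answer: 1 3 4 5 6

Derivation:
t=0: input=2 -> V=16
t=1: input=5 -> V=0 FIRE
t=2: input=2 -> V=16
t=3: input=4 -> V=0 FIRE
t=4: input=5 -> V=0 FIRE
t=5: input=5 -> V=0 FIRE
t=6: input=3 -> V=0 FIRE
t=7: input=2 -> V=16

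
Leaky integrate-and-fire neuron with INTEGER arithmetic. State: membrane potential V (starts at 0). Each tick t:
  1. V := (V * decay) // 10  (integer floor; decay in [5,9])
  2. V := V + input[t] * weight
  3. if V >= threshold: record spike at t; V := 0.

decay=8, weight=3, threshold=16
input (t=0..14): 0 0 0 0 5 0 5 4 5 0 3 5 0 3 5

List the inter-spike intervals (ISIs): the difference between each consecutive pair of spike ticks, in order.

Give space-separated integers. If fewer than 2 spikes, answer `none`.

Answer: 2 3 3

Derivation:
t=0: input=0 -> V=0
t=1: input=0 -> V=0
t=2: input=0 -> V=0
t=3: input=0 -> V=0
t=4: input=5 -> V=15
t=5: input=0 -> V=12
t=6: input=5 -> V=0 FIRE
t=7: input=4 -> V=12
t=8: input=5 -> V=0 FIRE
t=9: input=0 -> V=0
t=10: input=3 -> V=9
t=11: input=5 -> V=0 FIRE
t=12: input=0 -> V=0
t=13: input=3 -> V=9
t=14: input=5 -> V=0 FIRE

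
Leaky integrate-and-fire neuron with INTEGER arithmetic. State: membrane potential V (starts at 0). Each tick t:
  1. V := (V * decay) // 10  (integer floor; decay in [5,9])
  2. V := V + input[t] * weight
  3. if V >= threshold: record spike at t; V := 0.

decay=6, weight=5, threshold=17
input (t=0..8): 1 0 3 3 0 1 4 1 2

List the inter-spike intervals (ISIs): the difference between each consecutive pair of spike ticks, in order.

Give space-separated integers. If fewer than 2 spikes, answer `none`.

Answer: 3

Derivation:
t=0: input=1 -> V=5
t=1: input=0 -> V=3
t=2: input=3 -> V=16
t=3: input=3 -> V=0 FIRE
t=4: input=0 -> V=0
t=5: input=1 -> V=5
t=6: input=4 -> V=0 FIRE
t=7: input=1 -> V=5
t=8: input=2 -> V=13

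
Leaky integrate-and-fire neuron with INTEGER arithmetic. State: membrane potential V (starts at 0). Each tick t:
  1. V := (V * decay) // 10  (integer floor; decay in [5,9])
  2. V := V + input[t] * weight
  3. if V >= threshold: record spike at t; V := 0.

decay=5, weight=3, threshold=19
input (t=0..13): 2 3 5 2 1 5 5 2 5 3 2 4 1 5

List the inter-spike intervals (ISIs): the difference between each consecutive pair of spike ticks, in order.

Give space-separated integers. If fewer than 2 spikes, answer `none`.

t=0: input=2 -> V=6
t=1: input=3 -> V=12
t=2: input=5 -> V=0 FIRE
t=3: input=2 -> V=6
t=4: input=1 -> V=6
t=5: input=5 -> V=18
t=6: input=5 -> V=0 FIRE
t=7: input=2 -> V=6
t=8: input=5 -> V=18
t=9: input=3 -> V=18
t=10: input=2 -> V=15
t=11: input=4 -> V=0 FIRE
t=12: input=1 -> V=3
t=13: input=5 -> V=16

Answer: 4 5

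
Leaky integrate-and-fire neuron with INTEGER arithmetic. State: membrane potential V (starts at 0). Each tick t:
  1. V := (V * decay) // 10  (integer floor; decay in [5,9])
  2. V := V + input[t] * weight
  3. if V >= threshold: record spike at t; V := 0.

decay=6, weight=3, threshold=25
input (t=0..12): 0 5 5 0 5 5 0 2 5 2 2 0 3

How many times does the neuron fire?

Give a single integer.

Answer: 1

Derivation:
t=0: input=0 -> V=0
t=1: input=5 -> V=15
t=2: input=5 -> V=24
t=3: input=0 -> V=14
t=4: input=5 -> V=23
t=5: input=5 -> V=0 FIRE
t=6: input=0 -> V=0
t=7: input=2 -> V=6
t=8: input=5 -> V=18
t=9: input=2 -> V=16
t=10: input=2 -> V=15
t=11: input=0 -> V=9
t=12: input=3 -> V=14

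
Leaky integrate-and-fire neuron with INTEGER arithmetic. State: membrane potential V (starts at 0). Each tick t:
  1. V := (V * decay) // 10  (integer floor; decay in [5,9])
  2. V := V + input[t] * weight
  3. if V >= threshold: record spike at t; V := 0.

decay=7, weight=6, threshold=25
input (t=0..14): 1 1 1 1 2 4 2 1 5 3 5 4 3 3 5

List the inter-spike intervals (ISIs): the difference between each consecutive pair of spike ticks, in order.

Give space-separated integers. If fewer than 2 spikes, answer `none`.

Answer: 3 2 2 2

Derivation:
t=0: input=1 -> V=6
t=1: input=1 -> V=10
t=2: input=1 -> V=13
t=3: input=1 -> V=15
t=4: input=2 -> V=22
t=5: input=4 -> V=0 FIRE
t=6: input=2 -> V=12
t=7: input=1 -> V=14
t=8: input=5 -> V=0 FIRE
t=9: input=3 -> V=18
t=10: input=5 -> V=0 FIRE
t=11: input=4 -> V=24
t=12: input=3 -> V=0 FIRE
t=13: input=3 -> V=18
t=14: input=5 -> V=0 FIRE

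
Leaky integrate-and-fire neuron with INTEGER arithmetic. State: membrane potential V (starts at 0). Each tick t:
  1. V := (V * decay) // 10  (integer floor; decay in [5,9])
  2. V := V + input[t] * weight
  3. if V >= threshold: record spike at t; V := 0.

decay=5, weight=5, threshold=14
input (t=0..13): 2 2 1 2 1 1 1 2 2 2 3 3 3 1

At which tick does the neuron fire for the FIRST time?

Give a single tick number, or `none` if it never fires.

t=0: input=2 -> V=10
t=1: input=2 -> V=0 FIRE
t=2: input=1 -> V=5
t=3: input=2 -> V=12
t=4: input=1 -> V=11
t=5: input=1 -> V=10
t=6: input=1 -> V=10
t=7: input=2 -> V=0 FIRE
t=8: input=2 -> V=10
t=9: input=2 -> V=0 FIRE
t=10: input=3 -> V=0 FIRE
t=11: input=3 -> V=0 FIRE
t=12: input=3 -> V=0 FIRE
t=13: input=1 -> V=5

Answer: 1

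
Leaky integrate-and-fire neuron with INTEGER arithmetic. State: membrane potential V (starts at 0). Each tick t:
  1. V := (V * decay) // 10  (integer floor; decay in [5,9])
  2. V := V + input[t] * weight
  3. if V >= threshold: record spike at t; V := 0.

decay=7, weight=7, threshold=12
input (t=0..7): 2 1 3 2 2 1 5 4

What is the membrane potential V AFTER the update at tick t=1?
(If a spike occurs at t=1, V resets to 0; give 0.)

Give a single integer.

Answer: 7

Derivation:
t=0: input=2 -> V=0 FIRE
t=1: input=1 -> V=7
t=2: input=3 -> V=0 FIRE
t=3: input=2 -> V=0 FIRE
t=4: input=2 -> V=0 FIRE
t=5: input=1 -> V=7
t=6: input=5 -> V=0 FIRE
t=7: input=4 -> V=0 FIRE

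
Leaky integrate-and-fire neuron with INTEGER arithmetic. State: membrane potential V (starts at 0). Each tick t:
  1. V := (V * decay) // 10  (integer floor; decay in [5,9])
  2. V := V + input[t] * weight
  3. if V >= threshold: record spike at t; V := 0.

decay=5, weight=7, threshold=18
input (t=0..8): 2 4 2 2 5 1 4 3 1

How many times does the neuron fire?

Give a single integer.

t=0: input=2 -> V=14
t=1: input=4 -> V=0 FIRE
t=2: input=2 -> V=14
t=3: input=2 -> V=0 FIRE
t=4: input=5 -> V=0 FIRE
t=5: input=1 -> V=7
t=6: input=4 -> V=0 FIRE
t=7: input=3 -> V=0 FIRE
t=8: input=1 -> V=7

Answer: 5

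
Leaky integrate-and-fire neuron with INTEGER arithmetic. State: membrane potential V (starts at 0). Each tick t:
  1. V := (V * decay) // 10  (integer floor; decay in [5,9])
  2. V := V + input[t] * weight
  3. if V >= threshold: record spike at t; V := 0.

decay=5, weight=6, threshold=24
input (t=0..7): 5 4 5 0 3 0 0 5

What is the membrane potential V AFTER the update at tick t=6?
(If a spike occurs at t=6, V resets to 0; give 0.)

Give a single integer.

t=0: input=5 -> V=0 FIRE
t=1: input=4 -> V=0 FIRE
t=2: input=5 -> V=0 FIRE
t=3: input=0 -> V=0
t=4: input=3 -> V=18
t=5: input=0 -> V=9
t=6: input=0 -> V=4
t=7: input=5 -> V=0 FIRE

Answer: 4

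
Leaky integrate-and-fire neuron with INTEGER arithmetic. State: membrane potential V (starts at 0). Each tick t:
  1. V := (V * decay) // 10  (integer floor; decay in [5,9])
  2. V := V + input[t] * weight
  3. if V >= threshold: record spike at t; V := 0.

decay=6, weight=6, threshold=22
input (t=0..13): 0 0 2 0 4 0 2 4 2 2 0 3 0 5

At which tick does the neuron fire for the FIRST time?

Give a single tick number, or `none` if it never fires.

t=0: input=0 -> V=0
t=1: input=0 -> V=0
t=2: input=2 -> V=12
t=3: input=0 -> V=7
t=4: input=4 -> V=0 FIRE
t=5: input=0 -> V=0
t=6: input=2 -> V=12
t=7: input=4 -> V=0 FIRE
t=8: input=2 -> V=12
t=9: input=2 -> V=19
t=10: input=0 -> V=11
t=11: input=3 -> V=0 FIRE
t=12: input=0 -> V=0
t=13: input=5 -> V=0 FIRE

Answer: 4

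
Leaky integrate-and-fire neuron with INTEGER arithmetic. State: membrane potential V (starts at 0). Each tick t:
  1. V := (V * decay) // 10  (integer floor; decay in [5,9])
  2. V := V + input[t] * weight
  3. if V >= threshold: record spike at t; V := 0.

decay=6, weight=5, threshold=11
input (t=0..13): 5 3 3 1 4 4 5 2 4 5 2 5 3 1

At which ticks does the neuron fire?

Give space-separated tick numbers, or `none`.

t=0: input=5 -> V=0 FIRE
t=1: input=3 -> V=0 FIRE
t=2: input=3 -> V=0 FIRE
t=3: input=1 -> V=5
t=4: input=4 -> V=0 FIRE
t=5: input=4 -> V=0 FIRE
t=6: input=5 -> V=0 FIRE
t=7: input=2 -> V=10
t=8: input=4 -> V=0 FIRE
t=9: input=5 -> V=0 FIRE
t=10: input=2 -> V=10
t=11: input=5 -> V=0 FIRE
t=12: input=3 -> V=0 FIRE
t=13: input=1 -> V=5

Answer: 0 1 2 4 5 6 8 9 11 12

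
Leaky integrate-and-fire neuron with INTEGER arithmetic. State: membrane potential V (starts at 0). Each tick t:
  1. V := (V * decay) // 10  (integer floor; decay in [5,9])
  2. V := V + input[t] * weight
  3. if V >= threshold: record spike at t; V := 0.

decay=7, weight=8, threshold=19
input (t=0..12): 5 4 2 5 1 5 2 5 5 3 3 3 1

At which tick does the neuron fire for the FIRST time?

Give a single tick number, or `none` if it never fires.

Answer: 0

Derivation:
t=0: input=5 -> V=0 FIRE
t=1: input=4 -> V=0 FIRE
t=2: input=2 -> V=16
t=3: input=5 -> V=0 FIRE
t=4: input=1 -> V=8
t=5: input=5 -> V=0 FIRE
t=6: input=2 -> V=16
t=7: input=5 -> V=0 FIRE
t=8: input=5 -> V=0 FIRE
t=9: input=3 -> V=0 FIRE
t=10: input=3 -> V=0 FIRE
t=11: input=3 -> V=0 FIRE
t=12: input=1 -> V=8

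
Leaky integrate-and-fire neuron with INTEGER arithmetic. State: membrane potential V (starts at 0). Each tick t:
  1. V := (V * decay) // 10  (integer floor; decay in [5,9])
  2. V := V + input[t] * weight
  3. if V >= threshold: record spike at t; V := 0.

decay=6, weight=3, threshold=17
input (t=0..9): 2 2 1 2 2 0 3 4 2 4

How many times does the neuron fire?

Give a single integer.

t=0: input=2 -> V=6
t=1: input=2 -> V=9
t=2: input=1 -> V=8
t=3: input=2 -> V=10
t=4: input=2 -> V=12
t=5: input=0 -> V=7
t=6: input=3 -> V=13
t=7: input=4 -> V=0 FIRE
t=8: input=2 -> V=6
t=9: input=4 -> V=15

Answer: 1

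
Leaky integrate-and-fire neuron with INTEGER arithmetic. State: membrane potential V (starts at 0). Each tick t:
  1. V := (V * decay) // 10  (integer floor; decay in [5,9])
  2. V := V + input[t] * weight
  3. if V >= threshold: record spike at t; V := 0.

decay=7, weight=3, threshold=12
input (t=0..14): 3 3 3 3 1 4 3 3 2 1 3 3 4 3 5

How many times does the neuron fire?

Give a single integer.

t=0: input=3 -> V=9
t=1: input=3 -> V=0 FIRE
t=2: input=3 -> V=9
t=3: input=3 -> V=0 FIRE
t=4: input=1 -> V=3
t=5: input=4 -> V=0 FIRE
t=6: input=3 -> V=9
t=7: input=3 -> V=0 FIRE
t=8: input=2 -> V=6
t=9: input=1 -> V=7
t=10: input=3 -> V=0 FIRE
t=11: input=3 -> V=9
t=12: input=4 -> V=0 FIRE
t=13: input=3 -> V=9
t=14: input=5 -> V=0 FIRE

Answer: 7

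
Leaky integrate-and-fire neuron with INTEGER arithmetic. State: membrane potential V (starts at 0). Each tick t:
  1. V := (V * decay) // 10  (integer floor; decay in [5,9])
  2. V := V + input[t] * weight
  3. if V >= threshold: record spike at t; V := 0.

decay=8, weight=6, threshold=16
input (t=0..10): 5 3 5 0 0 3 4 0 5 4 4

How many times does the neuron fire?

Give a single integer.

t=0: input=5 -> V=0 FIRE
t=1: input=3 -> V=0 FIRE
t=2: input=5 -> V=0 FIRE
t=3: input=0 -> V=0
t=4: input=0 -> V=0
t=5: input=3 -> V=0 FIRE
t=6: input=4 -> V=0 FIRE
t=7: input=0 -> V=0
t=8: input=5 -> V=0 FIRE
t=9: input=4 -> V=0 FIRE
t=10: input=4 -> V=0 FIRE

Answer: 8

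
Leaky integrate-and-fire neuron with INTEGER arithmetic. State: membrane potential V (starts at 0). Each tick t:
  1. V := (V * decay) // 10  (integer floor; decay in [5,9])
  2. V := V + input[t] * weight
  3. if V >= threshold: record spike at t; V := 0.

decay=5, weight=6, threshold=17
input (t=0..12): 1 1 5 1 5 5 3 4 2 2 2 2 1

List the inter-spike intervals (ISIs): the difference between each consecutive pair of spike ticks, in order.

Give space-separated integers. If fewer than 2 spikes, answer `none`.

t=0: input=1 -> V=6
t=1: input=1 -> V=9
t=2: input=5 -> V=0 FIRE
t=3: input=1 -> V=6
t=4: input=5 -> V=0 FIRE
t=5: input=5 -> V=0 FIRE
t=6: input=3 -> V=0 FIRE
t=7: input=4 -> V=0 FIRE
t=8: input=2 -> V=12
t=9: input=2 -> V=0 FIRE
t=10: input=2 -> V=12
t=11: input=2 -> V=0 FIRE
t=12: input=1 -> V=6

Answer: 2 1 1 1 2 2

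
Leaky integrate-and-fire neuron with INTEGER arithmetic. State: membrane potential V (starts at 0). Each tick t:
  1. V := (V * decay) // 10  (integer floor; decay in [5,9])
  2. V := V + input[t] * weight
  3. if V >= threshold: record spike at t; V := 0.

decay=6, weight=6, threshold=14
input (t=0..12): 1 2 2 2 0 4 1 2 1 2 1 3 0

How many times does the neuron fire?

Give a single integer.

t=0: input=1 -> V=6
t=1: input=2 -> V=0 FIRE
t=2: input=2 -> V=12
t=3: input=2 -> V=0 FIRE
t=4: input=0 -> V=0
t=5: input=4 -> V=0 FIRE
t=6: input=1 -> V=6
t=7: input=2 -> V=0 FIRE
t=8: input=1 -> V=6
t=9: input=2 -> V=0 FIRE
t=10: input=1 -> V=6
t=11: input=3 -> V=0 FIRE
t=12: input=0 -> V=0

Answer: 6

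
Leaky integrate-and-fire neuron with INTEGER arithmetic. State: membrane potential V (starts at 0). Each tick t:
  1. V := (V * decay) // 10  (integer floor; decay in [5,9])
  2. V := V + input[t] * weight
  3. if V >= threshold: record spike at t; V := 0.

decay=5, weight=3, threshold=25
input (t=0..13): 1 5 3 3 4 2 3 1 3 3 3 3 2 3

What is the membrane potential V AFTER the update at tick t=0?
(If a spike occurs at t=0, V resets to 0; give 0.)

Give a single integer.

t=0: input=1 -> V=3
t=1: input=5 -> V=16
t=2: input=3 -> V=17
t=3: input=3 -> V=17
t=4: input=4 -> V=20
t=5: input=2 -> V=16
t=6: input=3 -> V=17
t=7: input=1 -> V=11
t=8: input=3 -> V=14
t=9: input=3 -> V=16
t=10: input=3 -> V=17
t=11: input=3 -> V=17
t=12: input=2 -> V=14
t=13: input=3 -> V=16

Answer: 3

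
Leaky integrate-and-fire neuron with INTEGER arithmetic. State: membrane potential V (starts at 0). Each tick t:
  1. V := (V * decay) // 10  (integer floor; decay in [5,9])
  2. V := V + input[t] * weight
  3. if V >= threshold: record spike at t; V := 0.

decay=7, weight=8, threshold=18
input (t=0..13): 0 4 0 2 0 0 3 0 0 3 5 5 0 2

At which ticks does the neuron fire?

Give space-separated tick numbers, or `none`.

t=0: input=0 -> V=0
t=1: input=4 -> V=0 FIRE
t=2: input=0 -> V=0
t=3: input=2 -> V=16
t=4: input=0 -> V=11
t=5: input=0 -> V=7
t=6: input=3 -> V=0 FIRE
t=7: input=0 -> V=0
t=8: input=0 -> V=0
t=9: input=3 -> V=0 FIRE
t=10: input=5 -> V=0 FIRE
t=11: input=5 -> V=0 FIRE
t=12: input=0 -> V=0
t=13: input=2 -> V=16

Answer: 1 6 9 10 11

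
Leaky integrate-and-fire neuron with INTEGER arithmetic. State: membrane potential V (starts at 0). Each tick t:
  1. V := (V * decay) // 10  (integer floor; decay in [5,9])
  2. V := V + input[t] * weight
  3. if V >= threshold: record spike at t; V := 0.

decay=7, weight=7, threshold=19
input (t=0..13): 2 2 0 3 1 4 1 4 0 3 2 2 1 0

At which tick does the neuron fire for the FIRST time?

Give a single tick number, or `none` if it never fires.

Answer: 1

Derivation:
t=0: input=2 -> V=14
t=1: input=2 -> V=0 FIRE
t=2: input=0 -> V=0
t=3: input=3 -> V=0 FIRE
t=4: input=1 -> V=7
t=5: input=4 -> V=0 FIRE
t=6: input=1 -> V=7
t=7: input=4 -> V=0 FIRE
t=8: input=0 -> V=0
t=9: input=3 -> V=0 FIRE
t=10: input=2 -> V=14
t=11: input=2 -> V=0 FIRE
t=12: input=1 -> V=7
t=13: input=0 -> V=4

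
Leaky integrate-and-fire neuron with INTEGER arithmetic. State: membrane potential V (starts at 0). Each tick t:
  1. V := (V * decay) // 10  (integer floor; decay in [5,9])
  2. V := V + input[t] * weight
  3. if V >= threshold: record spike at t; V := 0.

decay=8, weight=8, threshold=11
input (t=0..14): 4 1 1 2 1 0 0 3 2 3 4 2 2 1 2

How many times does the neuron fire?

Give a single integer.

t=0: input=4 -> V=0 FIRE
t=1: input=1 -> V=8
t=2: input=1 -> V=0 FIRE
t=3: input=2 -> V=0 FIRE
t=4: input=1 -> V=8
t=5: input=0 -> V=6
t=6: input=0 -> V=4
t=7: input=3 -> V=0 FIRE
t=8: input=2 -> V=0 FIRE
t=9: input=3 -> V=0 FIRE
t=10: input=4 -> V=0 FIRE
t=11: input=2 -> V=0 FIRE
t=12: input=2 -> V=0 FIRE
t=13: input=1 -> V=8
t=14: input=2 -> V=0 FIRE

Answer: 10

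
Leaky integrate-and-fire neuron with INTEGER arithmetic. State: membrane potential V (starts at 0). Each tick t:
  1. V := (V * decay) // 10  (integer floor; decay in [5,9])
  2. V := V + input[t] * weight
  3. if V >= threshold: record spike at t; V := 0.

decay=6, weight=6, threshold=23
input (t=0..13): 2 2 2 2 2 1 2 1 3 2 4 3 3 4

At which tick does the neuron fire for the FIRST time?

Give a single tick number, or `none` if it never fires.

t=0: input=2 -> V=12
t=1: input=2 -> V=19
t=2: input=2 -> V=0 FIRE
t=3: input=2 -> V=12
t=4: input=2 -> V=19
t=5: input=1 -> V=17
t=6: input=2 -> V=22
t=7: input=1 -> V=19
t=8: input=3 -> V=0 FIRE
t=9: input=2 -> V=12
t=10: input=4 -> V=0 FIRE
t=11: input=3 -> V=18
t=12: input=3 -> V=0 FIRE
t=13: input=4 -> V=0 FIRE

Answer: 2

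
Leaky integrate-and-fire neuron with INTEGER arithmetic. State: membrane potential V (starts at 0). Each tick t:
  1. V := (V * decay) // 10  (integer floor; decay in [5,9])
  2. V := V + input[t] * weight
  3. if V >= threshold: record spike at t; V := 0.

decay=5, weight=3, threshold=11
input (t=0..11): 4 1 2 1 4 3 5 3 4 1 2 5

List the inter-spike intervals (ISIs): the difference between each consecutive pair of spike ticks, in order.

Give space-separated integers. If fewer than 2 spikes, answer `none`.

Answer: 4 2 2 3

Derivation:
t=0: input=4 -> V=0 FIRE
t=1: input=1 -> V=3
t=2: input=2 -> V=7
t=3: input=1 -> V=6
t=4: input=4 -> V=0 FIRE
t=5: input=3 -> V=9
t=6: input=5 -> V=0 FIRE
t=7: input=3 -> V=9
t=8: input=4 -> V=0 FIRE
t=9: input=1 -> V=3
t=10: input=2 -> V=7
t=11: input=5 -> V=0 FIRE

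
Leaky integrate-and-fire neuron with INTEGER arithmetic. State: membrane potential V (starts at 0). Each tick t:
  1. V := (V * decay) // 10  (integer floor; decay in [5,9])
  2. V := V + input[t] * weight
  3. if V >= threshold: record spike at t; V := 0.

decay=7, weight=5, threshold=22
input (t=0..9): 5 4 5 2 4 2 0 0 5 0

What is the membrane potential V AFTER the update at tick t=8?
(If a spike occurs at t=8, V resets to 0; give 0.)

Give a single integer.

t=0: input=5 -> V=0 FIRE
t=1: input=4 -> V=20
t=2: input=5 -> V=0 FIRE
t=3: input=2 -> V=10
t=4: input=4 -> V=0 FIRE
t=5: input=2 -> V=10
t=6: input=0 -> V=7
t=7: input=0 -> V=4
t=8: input=5 -> V=0 FIRE
t=9: input=0 -> V=0

Answer: 0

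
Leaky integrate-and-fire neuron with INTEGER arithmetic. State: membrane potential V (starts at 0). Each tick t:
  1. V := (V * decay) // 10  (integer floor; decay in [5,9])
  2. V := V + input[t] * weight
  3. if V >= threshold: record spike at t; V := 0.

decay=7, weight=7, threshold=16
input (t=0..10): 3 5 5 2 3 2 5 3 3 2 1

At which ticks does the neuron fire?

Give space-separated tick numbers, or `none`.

t=0: input=3 -> V=0 FIRE
t=1: input=5 -> V=0 FIRE
t=2: input=5 -> V=0 FIRE
t=3: input=2 -> V=14
t=4: input=3 -> V=0 FIRE
t=5: input=2 -> V=14
t=6: input=5 -> V=0 FIRE
t=7: input=3 -> V=0 FIRE
t=8: input=3 -> V=0 FIRE
t=9: input=2 -> V=14
t=10: input=1 -> V=0 FIRE

Answer: 0 1 2 4 6 7 8 10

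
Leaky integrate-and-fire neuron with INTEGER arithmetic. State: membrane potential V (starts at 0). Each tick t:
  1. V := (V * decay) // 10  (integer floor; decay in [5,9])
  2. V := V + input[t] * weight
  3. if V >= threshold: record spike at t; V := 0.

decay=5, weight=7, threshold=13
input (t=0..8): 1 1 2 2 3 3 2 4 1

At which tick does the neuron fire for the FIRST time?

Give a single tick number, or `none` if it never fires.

t=0: input=1 -> V=7
t=1: input=1 -> V=10
t=2: input=2 -> V=0 FIRE
t=3: input=2 -> V=0 FIRE
t=4: input=3 -> V=0 FIRE
t=5: input=3 -> V=0 FIRE
t=6: input=2 -> V=0 FIRE
t=7: input=4 -> V=0 FIRE
t=8: input=1 -> V=7

Answer: 2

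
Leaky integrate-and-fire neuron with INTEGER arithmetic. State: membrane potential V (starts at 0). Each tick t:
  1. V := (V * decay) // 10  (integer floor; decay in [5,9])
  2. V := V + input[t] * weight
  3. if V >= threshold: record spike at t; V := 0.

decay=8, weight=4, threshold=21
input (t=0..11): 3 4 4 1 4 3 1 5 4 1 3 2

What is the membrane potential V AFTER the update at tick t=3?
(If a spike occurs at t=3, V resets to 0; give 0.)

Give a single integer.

Answer: 16

Derivation:
t=0: input=3 -> V=12
t=1: input=4 -> V=0 FIRE
t=2: input=4 -> V=16
t=3: input=1 -> V=16
t=4: input=4 -> V=0 FIRE
t=5: input=3 -> V=12
t=6: input=1 -> V=13
t=7: input=5 -> V=0 FIRE
t=8: input=4 -> V=16
t=9: input=1 -> V=16
t=10: input=3 -> V=0 FIRE
t=11: input=2 -> V=8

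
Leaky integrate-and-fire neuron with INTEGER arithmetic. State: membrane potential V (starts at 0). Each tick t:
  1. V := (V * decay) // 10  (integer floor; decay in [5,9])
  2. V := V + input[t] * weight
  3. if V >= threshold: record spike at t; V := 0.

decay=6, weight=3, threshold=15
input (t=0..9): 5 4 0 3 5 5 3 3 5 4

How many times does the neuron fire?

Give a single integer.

Answer: 4

Derivation:
t=0: input=5 -> V=0 FIRE
t=1: input=4 -> V=12
t=2: input=0 -> V=7
t=3: input=3 -> V=13
t=4: input=5 -> V=0 FIRE
t=5: input=5 -> V=0 FIRE
t=6: input=3 -> V=9
t=7: input=3 -> V=14
t=8: input=5 -> V=0 FIRE
t=9: input=4 -> V=12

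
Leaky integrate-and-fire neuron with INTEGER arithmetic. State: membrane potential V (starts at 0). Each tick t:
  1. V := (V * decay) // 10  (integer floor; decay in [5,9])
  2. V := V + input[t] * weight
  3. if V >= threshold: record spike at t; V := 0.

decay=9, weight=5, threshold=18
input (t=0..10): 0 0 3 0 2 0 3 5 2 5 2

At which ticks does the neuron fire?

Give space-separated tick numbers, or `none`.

t=0: input=0 -> V=0
t=1: input=0 -> V=0
t=2: input=3 -> V=15
t=3: input=0 -> V=13
t=4: input=2 -> V=0 FIRE
t=5: input=0 -> V=0
t=6: input=3 -> V=15
t=7: input=5 -> V=0 FIRE
t=8: input=2 -> V=10
t=9: input=5 -> V=0 FIRE
t=10: input=2 -> V=10

Answer: 4 7 9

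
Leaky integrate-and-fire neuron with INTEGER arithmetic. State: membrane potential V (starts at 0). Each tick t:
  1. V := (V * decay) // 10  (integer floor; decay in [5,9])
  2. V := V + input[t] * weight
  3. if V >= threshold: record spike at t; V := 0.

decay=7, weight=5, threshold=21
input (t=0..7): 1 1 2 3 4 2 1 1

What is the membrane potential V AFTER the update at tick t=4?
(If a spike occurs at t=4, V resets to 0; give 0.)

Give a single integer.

Answer: 20

Derivation:
t=0: input=1 -> V=5
t=1: input=1 -> V=8
t=2: input=2 -> V=15
t=3: input=3 -> V=0 FIRE
t=4: input=4 -> V=20
t=5: input=2 -> V=0 FIRE
t=6: input=1 -> V=5
t=7: input=1 -> V=8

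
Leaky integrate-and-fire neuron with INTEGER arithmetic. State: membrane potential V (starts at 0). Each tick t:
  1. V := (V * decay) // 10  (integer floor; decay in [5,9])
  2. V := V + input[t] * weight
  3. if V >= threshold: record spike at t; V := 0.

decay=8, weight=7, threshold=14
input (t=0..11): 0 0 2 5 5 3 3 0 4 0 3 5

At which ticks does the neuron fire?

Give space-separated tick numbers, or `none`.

t=0: input=0 -> V=0
t=1: input=0 -> V=0
t=2: input=2 -> V=0 FIRE
t=3: input=5 -> V=0 FIRE
t=4: input=5 -> V=0 FIRE
t=5: input=3 -> V=0 FIRE
t=6: input=3 -> V=0 FIRE
t=7: input=0 -> V=0
t=8: input=4 -> V=0 FIRE
t=9: input=0 -> V=0
t=10: input=3 -> V=0 FIRE
t=11: input=5 -> V=0 FIRE

Answer: 2 3 4 5 6 8 10 11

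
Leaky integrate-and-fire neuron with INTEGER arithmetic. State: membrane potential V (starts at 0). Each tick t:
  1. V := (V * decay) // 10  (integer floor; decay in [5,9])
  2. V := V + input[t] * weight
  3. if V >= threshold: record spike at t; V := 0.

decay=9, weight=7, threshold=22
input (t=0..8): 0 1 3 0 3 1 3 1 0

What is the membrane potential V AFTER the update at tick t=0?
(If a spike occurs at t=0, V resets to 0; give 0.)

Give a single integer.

Answer: 0

Derivation:
t=0: input=0 -> V=0
t=1: input=1 -> V=7
t=2: input=3 -> V=0 FIRE
t=3: input=0 -> V=0
t=4: input=3 -> V=21
t=5: input=1 -> V=0 FIRE
t=6: input=3 -> V=21
t=7: input=1 -> V=0 FIRE
t=8: input=0 -> V=0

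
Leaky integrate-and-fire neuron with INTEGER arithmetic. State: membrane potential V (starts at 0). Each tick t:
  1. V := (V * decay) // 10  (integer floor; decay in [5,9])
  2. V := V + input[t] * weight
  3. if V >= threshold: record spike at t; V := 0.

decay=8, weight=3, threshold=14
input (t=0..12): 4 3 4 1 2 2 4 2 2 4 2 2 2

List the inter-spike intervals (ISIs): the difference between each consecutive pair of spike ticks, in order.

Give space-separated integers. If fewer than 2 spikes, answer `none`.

t=0: input=4 -> V=12
t=1: input=3 -> V=0 FIRE
t=2: input=4 -> V=12
t=3: input=1 -> V=12
t=4: input=2 -> V=0 FIRE
t=5: input=2 -> V=6
t=6: input=4 -> V=0 FIRE
t=7: input=2 -> V=6
t=8: input=2 -> V=10
t=9: input=4 -> V=0 FIRE
t=10: input=2 -> V=6
t=11: input=2 -> V=10
t=12: input=2 -> V=0 FIRE

Answer: 3 2 3 3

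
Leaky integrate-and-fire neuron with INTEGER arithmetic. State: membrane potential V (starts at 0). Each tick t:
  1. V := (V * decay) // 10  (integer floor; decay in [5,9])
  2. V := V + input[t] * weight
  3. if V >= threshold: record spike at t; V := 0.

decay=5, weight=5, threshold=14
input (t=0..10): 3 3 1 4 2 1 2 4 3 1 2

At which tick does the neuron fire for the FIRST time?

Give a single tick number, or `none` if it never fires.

Answer: 0

Derivation:
t=0: input=3 -> V=0 FIRE
t=1: input=3 -> V=0 FIRE
t=2: input=1 -> V=5
t=3: input=4 -> V=0 FIRE
t=4: input=2 -> V=10
t=5: input=1 -> V=10
t=6: input=2 -> V=0 FIRE
t=7: input=4 -> V=0 FIRE
t=8: input=3 -> V=0 FIRE
t=9: input=1 -> V=5
t=10: input=2 -> V=12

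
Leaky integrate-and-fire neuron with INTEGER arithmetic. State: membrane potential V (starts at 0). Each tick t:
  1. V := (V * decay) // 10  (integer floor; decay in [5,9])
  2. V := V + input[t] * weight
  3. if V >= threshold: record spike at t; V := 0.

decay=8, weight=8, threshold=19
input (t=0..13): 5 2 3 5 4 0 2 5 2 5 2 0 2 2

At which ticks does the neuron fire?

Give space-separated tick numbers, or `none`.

Answer: 0 2 3 4 7 9 12

Derivation:
t=0: input=5 -> V=0 FIRE
t=1: input=2 -> V=16
t=2: input=3 -> V=0 FIRE
t=3: input=5 -> V=0 FIRE
t=4: input=4 -> V=0 FIRE
t=5: input=0 -> V=0
t=6: input=2 -> V=16
t=7: input=5 -> V=0 FIRE
t=8: input=2 -> V=16
t=9: input=5 -> V=0 FIRE
t=10: input=2 -> V=16
t=11: input=0 -> V=12
t=12: input=2 -> V=0 FIRE
t=13: input=2 -> V=16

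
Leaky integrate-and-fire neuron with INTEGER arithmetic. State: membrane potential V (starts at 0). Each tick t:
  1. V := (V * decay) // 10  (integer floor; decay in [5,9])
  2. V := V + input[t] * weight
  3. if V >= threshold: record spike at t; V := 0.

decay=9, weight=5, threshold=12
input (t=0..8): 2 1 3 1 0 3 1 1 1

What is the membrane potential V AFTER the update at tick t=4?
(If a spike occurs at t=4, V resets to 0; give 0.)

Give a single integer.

Answer: 4

Derivation:
t=0: input=2 -> V=10
t=1: input=1 -> V=0 FIRE
t=2: input=3 -> V=0 FIRE
t=3: input=1 -> V=5
t=4: input=0 -> V=4
t=5: input=3 -> V=0 FIRE
t=6: input=1 -> V=5
t=7: input=1 -> V=9
t=8: input=1 -> V=0 FIRE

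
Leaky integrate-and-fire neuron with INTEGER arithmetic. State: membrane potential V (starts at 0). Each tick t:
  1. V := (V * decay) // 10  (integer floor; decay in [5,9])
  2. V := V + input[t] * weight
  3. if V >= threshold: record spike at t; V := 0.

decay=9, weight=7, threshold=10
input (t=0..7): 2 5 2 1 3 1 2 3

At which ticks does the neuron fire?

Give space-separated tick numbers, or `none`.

Answer: 0 1 2 4 6 7

Derivation:
t=0: input=2 -> V=0 FIRE
t=1: input=5 -> V=0 FIRE
t=2: input=2 -> V=0 FIRE
t=3: input=1 -> V=7
t=4: input=3 -> V=0 FIRE
t=5: input=1 -> V=7
t=6: input=2 -> V=0 FIRE
t=7: input=3 -> V=0 FIRE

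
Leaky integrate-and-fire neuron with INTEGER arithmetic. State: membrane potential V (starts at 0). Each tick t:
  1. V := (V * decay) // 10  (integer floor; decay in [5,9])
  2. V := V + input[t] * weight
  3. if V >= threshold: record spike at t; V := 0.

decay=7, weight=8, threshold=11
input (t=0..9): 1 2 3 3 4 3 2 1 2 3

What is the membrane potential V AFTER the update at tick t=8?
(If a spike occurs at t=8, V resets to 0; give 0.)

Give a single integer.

t=0: input=1 -> V=8
t=1: input=2 -> V=0 FIRE
t=2: input=3 -> V=0 FIRE
t=3: input=3 -> V=0 FIRE
t=4: input=4 -> V=0 FIRE
t=5: input=3 -> V=0 FIRE
t=6: input=2 -> V=0 FIRE
t=7: input=1 -> V=8
t=8: input=2 -> V=0 FIRE
t=9: input=3 -> V=0 FIRE

Answer: 0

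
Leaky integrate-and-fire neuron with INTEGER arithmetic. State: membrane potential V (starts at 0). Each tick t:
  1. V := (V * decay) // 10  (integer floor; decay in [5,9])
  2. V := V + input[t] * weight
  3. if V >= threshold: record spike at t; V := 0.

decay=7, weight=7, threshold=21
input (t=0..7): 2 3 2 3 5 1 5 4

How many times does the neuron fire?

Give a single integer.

t=0: input=2 -> V=14
t=1: input=3 -> V=0 FIRE
t=2: input=2 -> V=14
t=3: input=3 -> V=0 FIRE
t=4: input=5 -> V=0 FIRE
t=5: input=1 -> V=7
t=6: input=5 -> V=0 FIRE
t=7: input=4 -> V=0 FIRE

Answer: 5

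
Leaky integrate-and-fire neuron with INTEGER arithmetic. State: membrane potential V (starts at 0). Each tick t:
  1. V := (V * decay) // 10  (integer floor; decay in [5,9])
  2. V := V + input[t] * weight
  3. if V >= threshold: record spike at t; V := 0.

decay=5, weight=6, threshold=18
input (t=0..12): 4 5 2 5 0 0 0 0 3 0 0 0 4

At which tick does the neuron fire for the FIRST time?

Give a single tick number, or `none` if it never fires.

t=0: input=4 -> V=0 FIRE
t=1: input=5 -> V=0 FIRE
t=2: input=2 -> V=12
t=3: input=5 -> V=0 FIRE
t=4: input=0 -> V=0
t=5: input=0 -> V=0
t=6: input=0 -> V=0
t=7: input=0 -> V=0
t=8: input=3 -> V=0 FIRE
t=9: input=0 -> V=0
t=10: input=0 -> V=0
t=11: input=0 -> V=0
t=12: input=4 -> V=0 FIRE

Answer: 0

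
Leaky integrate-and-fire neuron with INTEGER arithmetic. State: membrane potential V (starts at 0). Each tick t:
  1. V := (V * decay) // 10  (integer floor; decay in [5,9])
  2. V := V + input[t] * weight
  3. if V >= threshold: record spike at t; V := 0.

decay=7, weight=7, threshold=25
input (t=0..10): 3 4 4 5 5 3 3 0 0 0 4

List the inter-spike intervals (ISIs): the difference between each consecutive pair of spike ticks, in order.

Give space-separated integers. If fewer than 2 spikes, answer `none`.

Answer: 1 1 1 2 4

Derivation:
t=0: input=3 -> V=21
t=1: input=4 -> V=0 FIRE
t=2: input=4 -> V=0 FIRE
t=3: input=5 -> V=0 FIRE
t=4: input=5 -> V=0 FIRE
t=5: input=3 -> V=21
t=6: input=3 -> V=0 FIRE
t=7: input=0 -> V=0
t=8: input=0 -> V=0
t=9: input=0 -> V=0
t=10: input=4 -> V=0 FIRE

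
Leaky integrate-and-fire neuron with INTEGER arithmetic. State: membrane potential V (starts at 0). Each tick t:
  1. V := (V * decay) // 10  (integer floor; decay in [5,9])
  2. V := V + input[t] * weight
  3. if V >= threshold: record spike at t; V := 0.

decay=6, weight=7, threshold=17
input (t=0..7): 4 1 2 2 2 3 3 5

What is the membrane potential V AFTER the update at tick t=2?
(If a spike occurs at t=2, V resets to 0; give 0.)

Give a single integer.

Answer: 0

Derivation:
t=0: input=4 -> V=0 FIRE
t=1: input=1 -> V=7
t=2: input=2 -> V=0 FIRE
t=3: input=2 -> V=14
t=4: input=2 -> V=0 FIRE
t=5: input=3 -> V=0 FIRE
t=6: input=3 -> V=0 FIRE
t=7: input=5 -> V=0 FIRE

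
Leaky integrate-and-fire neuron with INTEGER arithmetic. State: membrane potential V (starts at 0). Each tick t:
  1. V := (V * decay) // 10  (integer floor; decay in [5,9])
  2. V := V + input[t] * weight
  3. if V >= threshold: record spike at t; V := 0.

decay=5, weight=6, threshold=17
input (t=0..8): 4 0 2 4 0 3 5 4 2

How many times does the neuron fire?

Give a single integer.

t=0: input=4 -> V=0 FIRE
t=1: input=0 -> V=0
t=2: input=2 -> V=12
t=3: input=4 -> V=0 FIRE
t=4: input=0 -> V=0
t=5: input=3 -> V=0 FIRE
t=6: input=5 -> V=0 FIRE
t=7: input=4 -> V=0 FIRE
t=8: input=2 -> V=12

Answer: 5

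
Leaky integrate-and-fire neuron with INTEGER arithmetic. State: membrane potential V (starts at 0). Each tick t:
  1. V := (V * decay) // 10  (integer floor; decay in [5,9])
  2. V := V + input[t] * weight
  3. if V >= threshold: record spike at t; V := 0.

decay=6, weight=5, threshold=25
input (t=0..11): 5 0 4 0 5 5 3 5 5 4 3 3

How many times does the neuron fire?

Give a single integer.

Answer: 6

Derivation:
t=0: input=5 -> V=0 FIRE
t=1: input=0 -> V=0
t=2: input=4 -> V=20
t=3: input=0 -> V=12
t=4: input=5 -> V=0 FIRE
t=5: input=5 -> V=0 FIRE
t=6: input=3 -> V=15
t=7: input=5 -> V=0 FIRE
t=8: input=5 -> V=0 FIRE
t=9: input=4 -> V=20
t=10: input=3 -> V=0 FIRE
t=11: input=3 -> V=15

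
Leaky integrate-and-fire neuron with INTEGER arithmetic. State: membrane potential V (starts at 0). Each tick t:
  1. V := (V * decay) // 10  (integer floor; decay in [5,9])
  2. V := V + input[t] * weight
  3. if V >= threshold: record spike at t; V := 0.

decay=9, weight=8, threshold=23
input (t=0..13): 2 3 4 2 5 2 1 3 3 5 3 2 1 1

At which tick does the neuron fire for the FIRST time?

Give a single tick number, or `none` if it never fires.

Answer: 1

Derivation:
t=0: input=2 -> V=16
t=1: input=3 -> V=0 FIRE
t=2: input=4 -> V=0 FIRE
t=3: input=2 -> V=16
t=4: input=5 -> V=0 FIRE
t=5: input=2 -> V=16
t=6: input=1 -> V=22
t=7: input=3 -> V=0 FIRE
t=8: input=3 -> V=0 FIRE
t=9: input=5 -> V=0 FIRE
t=10: input=3 -> V=0 FIRE
t=11: input=2 -> V=16
t=12: input=1 -> V=22
t=13: input=1 -> V=0 FIRE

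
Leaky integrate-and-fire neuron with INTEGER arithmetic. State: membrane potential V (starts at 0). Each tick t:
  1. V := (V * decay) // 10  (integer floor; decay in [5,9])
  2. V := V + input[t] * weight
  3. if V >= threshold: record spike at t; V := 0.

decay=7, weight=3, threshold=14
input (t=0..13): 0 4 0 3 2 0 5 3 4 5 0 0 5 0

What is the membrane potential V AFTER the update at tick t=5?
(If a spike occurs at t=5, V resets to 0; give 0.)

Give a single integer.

t=0: input=0 -> V=0
t=1: input=4 -> V=12
t=2: input=0 -> V=8
t=3: input=3 -> V=0 FIRE
t=4: input=2 -> V=6
t=5: input=0 -> V=4
t=6: input=5 -> V=0 FIRE
t=7: input=3 -> V=9
t=8: input=4 -> V=0 FIRE
t=9: input=5 -> V=0 FIRE
t=10: input=0 -> V=0
t=11: input=0 -> V=0
t=12: input=5 -> V=0 FIRE
t=13: input=0 -> V=0

Answer: 4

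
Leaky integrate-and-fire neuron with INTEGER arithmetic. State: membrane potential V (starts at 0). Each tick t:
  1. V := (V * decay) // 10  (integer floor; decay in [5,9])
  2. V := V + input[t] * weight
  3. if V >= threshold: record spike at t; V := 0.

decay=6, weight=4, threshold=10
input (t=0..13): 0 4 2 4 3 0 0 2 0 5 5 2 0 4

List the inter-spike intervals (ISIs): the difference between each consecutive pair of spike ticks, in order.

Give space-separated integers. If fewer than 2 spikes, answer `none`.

Answer: 2 1 5 1 3

Derivation:
t=0: input=0 -> V=0
t=1: input=4 -> V=0 FIRE
t=2: input=2 -> V=8
t=3: input=4 -> V=0 FIRE
t=4: input=3 -> V=0 FIRE
t=5: input=0 -> V=0
t=6: input=0 -> V=0
t=7: input=2 -> V=8
t=8: input=0 -> V=4
t=9: input=5 -> V=0 FIRE
t=10: input=5 -> V=0 FIRE
t=11: input=2 -> V=8
t=12: input=0 -> V=4
t=13: input=4 -> V=0 FIRE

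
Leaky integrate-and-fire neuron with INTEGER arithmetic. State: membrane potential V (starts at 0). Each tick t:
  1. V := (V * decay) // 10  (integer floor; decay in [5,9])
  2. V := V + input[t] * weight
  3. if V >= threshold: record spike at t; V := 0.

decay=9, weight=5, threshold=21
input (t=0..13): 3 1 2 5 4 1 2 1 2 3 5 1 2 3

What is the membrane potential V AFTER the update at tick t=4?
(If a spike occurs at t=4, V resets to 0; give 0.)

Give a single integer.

Answer: 20

Derivation:
t=0: input=3 -> V=15
t=1: input=1 -> V=18
t=2: input=2 -> V=0 FIRE
t=3: input=5 -> V=0 FIRE
t=4: input=4 -> V=20
t=5: input=1 -> V=0 FIRE
t=6: input=2 -> V=10
t=7: input=1 -> V=14
t=8: input=2 -> V=0 FIRE
t=9: input=3 -> V=15
t=10: input=5 -> V=0 FIRE
t=11: input=1 -> V=5
t=12: input=2 -> V=14
t=13: input=3 -> V=0 FIRE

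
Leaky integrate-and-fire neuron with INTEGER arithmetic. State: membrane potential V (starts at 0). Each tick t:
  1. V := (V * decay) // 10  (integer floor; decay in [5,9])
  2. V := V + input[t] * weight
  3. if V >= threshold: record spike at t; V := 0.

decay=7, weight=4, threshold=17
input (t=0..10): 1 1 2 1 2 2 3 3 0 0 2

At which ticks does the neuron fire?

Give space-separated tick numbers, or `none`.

t=0: input=1 -> V=4
t=1: input=1 -> V=6
t=2: input=2 -> V=12
t=3: input=1 -> V=12
t=4: input=2 -> V=16
t=5: input=2 -> V=0 FIRE
t=6: input=3 -> V=12
t=7: input=3 -> V=0 FIRE
t=8: input=0 -> V=0
t=9: input=0 -> V=0
t=10: input=2 -> V=8

Answer: 5 7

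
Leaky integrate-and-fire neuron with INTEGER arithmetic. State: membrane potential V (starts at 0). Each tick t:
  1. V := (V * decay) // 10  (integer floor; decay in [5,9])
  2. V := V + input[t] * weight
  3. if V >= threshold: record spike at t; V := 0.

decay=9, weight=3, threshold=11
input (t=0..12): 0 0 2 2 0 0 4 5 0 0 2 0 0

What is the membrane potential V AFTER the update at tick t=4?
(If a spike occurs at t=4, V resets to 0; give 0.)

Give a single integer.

Answer: 0

Derivation:
t=0: input=0 -> V=0
t=1: input=0 -> V=0
t=2: input=2 -> V=6
t=3: input=2 -> V=0 FIRE
t=4: input=0 -> V=0
t=5: input=0 -> V=0
t=6: input=4 -> V=0 FIRE
t=7: input=5 -> V=0 FIRE
t=8: input=0 -> V=0
t=9: input=0 -> V=0
t=10: input=2 -> V=6
t=11: input=0 -> V=5
t=12: input=0 -> V=4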